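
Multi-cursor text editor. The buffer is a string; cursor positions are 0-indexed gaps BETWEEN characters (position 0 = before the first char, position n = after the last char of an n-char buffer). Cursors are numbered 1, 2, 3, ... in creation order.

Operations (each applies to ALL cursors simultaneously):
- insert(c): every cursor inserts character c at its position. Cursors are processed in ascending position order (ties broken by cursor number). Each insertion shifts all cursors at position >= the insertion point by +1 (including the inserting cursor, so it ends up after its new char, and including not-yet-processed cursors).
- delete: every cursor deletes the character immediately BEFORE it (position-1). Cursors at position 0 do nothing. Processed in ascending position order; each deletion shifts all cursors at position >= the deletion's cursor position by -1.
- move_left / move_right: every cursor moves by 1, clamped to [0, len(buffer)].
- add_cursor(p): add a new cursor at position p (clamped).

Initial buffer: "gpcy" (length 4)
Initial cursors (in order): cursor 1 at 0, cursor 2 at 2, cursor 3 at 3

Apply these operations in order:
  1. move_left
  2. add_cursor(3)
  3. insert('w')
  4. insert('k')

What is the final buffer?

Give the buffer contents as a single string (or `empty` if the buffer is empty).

Answer: wkgwkpwkcwky

Derivation:
After op 1 (move_left): buffer="gpcy" (len 4), cursors c1@0 c2@1 c3@2, authorship ....
After op 2 (add_cursor(3)): buffer="gpcy" (len 4), cursors c1@0 c2@1 c3@2 c4@3, authorship ....
After op 3 (insert('w')): buffer="wgwpwcwy" (len 8), cursors c1@1 c2@3 c3@5 c4@7, authorship 1.2.3.4.
After op 4 (insert('k')): buffer="wkgwkpwkcwky" (len 12), cursors c1@2 c2@5 c3@8 c4@11, authorship 11.22.33.44.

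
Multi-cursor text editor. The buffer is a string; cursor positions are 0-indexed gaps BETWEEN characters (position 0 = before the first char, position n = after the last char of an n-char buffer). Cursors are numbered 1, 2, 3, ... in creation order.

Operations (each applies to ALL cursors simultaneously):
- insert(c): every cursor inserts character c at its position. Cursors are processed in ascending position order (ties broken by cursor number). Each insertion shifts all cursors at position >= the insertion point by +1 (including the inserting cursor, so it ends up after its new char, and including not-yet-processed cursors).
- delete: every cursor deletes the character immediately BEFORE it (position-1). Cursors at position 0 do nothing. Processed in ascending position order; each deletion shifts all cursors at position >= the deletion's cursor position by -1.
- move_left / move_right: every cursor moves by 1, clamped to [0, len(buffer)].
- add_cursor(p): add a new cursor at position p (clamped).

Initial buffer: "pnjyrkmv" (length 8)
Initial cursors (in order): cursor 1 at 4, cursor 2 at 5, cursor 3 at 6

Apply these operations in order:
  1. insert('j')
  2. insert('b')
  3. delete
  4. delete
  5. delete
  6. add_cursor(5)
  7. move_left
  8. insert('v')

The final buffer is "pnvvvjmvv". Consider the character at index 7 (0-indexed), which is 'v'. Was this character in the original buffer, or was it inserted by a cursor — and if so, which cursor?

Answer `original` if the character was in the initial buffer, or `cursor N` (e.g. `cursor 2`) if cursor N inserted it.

After op 1 (insert('j')): buffer="pnjyjrjkjmv" (len 11), cursors c1@5 c2@7 c3@9, authorship ....1.2.3..
After op 2 (insert('b')): buffer="pnjyjbrjbkjbmv" (len 14), cursors c1@6 c2@9 c3@12, authorship ....11.22.33..
After op 3 (delete): buffer="pnjyjrjkjmv" (len 11), cursors c1@5 c2@7 c3@9, authorship ....1.2.3..
After op 4 (delete): buffer="pnjyrkmv" (len 8), cursors c1@4 c2@5 c3@6, authorship ........
After op 5 (delete): buffer="pnjmv" (len 5), cursors c1@3 c2@3 c3@3, authorship .....
After op 6 (add_cursor(5)): buffer="pnjmv" (len 5), cursors c1@3 c2@3 c3@3 c4@5, authorship .....
After op 7 (move_left): buffer="pnjmv" (len 5), cursors c1@2 c2@2 c3@2 c4@4, authorship .....
After op 8 (insert('v')): buffer="pnvvvjmvv" (len 9), cursors c1@5 c2@5 c3@5 c4@8, authorship ..123..4.
Authorship (.=original, N=cursor N): . . 1 2 3 . . 4 .
Index 7: author = 4

Answer: cursor 4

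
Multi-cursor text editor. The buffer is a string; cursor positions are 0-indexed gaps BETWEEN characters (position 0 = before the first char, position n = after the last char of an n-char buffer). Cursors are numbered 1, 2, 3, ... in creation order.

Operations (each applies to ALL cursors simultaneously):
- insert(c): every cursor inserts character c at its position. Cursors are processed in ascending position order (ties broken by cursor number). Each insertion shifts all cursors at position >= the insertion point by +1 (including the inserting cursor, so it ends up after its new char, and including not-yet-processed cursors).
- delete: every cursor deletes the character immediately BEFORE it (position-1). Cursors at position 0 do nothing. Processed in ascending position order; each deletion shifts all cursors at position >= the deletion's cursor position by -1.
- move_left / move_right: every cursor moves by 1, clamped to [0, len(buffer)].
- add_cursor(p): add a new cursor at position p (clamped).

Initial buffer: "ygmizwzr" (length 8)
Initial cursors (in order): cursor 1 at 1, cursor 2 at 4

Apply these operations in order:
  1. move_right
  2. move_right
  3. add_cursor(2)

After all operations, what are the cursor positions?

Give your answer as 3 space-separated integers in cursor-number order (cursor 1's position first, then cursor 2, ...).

After op 1 (move_right): buffer="ygmizwzr" (len 8), cursors c1@2 c2@5, authorship ........
After op 2 (move_right): buffer="ygmizwzr" (len 8), cursors c1@3 c2@6, authorship ........
After op 3 (add_cursor(2)): buffer="ygmizwzr" (len 8), cursors c3@2 c1@3 c2@6, authorship ........

Answer: 3 6 2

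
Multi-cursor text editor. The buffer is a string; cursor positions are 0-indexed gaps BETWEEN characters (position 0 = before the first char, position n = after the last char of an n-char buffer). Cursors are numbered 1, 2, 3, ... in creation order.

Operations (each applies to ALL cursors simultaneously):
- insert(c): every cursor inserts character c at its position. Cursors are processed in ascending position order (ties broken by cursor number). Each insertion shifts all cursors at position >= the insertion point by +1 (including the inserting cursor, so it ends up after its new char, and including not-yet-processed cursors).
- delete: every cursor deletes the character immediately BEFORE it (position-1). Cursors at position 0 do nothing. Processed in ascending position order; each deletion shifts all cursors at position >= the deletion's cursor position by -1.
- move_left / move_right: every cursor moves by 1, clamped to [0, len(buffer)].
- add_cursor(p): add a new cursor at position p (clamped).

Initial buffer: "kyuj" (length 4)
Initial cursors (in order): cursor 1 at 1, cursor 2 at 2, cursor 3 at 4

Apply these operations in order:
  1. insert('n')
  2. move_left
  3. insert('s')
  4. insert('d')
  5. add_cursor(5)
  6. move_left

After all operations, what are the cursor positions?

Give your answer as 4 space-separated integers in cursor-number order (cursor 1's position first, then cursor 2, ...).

Answer: 2 6 11 4

Derivation:
After op 1 (insert('n')): buffer="knynujn" (len 7), cursors c1@2 c2@4 c3@7, authorship .1.2..3
After op 2 (move_left): buffer="knynujn" (len 7), cursors c1@1 c2@3 c3@6, authorship .1.2..3
After op 3 (insert('s')): buffer="ksnysnujsn" (len 10), cursors c1@2 c2@5 c3@9, authorship .11.22..33
After op 4 (insert('d')): buffer="ksdnysdnujsdn" (len 13), cursors c1@3 c2@7 c3@12, authorship .111.222..333
After op 5 (add_cursor(5)): buffer="ksdnysdnujsdn" (len 13), cursors c1@3 c4@5 c2@7 c3@12, authorship .111.222..333
After op 6 (move_left): buffer="ksdnysdnujsdn" (len 13), cursors c1@2 c4@4 c2@6 c3@11, authorship .111.222..333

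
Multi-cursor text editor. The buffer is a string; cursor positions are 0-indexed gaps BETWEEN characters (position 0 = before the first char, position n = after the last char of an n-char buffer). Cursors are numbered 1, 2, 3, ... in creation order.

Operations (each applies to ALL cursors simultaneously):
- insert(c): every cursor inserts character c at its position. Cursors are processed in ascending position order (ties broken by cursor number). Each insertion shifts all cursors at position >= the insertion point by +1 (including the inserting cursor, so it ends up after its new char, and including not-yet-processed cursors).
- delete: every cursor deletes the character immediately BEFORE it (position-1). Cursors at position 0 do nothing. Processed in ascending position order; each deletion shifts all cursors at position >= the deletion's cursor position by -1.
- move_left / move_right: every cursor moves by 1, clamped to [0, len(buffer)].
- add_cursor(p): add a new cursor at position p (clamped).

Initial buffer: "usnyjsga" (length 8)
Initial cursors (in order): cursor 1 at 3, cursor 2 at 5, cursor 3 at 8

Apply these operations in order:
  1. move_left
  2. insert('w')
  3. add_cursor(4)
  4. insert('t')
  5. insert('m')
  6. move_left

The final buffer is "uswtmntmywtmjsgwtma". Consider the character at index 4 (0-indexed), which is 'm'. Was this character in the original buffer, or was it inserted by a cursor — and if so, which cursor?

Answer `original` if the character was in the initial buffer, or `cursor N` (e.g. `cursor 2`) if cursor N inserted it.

After op 1 (move_left): buffer="usnyjsga" (len 8), cursors c1@2 c2@4 c3@7, authorship ........
After op 2 (insert('w')): buffer="uswnywjsgwa" (len 11), cursors c1@3 c2@6 c3@10, authorship ..1..2...3.
After op 3 (add_cursor(4)): buffer="uswnywjsgwa" (len 11), cursors c1@3 c4@4 c2@6 c3@10, authorship ..1..2...3.
After op 4 (insert('t')): buffer="uswtntywtjsgwta" (len 15), cursors c1@4 c4@6 c2@9 c3@14, authorship ..11.4.22...33.
After op 5 (insert('m')): buffer="uswtmntmywtmjsgwtma" (len 19), cursors c1@5 c4@8 c2@12 c3@18, authorship ..111.44.222...333.
After op 6 (move_left): buffer="uswtmntmywtmjsgwtma" (len 19), cursors c1@4 c4@7 c2@11 c3@17, authorship ..111.44.222...333.
Authorship (.=original, N=cursor N): . . 1 1 1 . 4 4 . 2 2 2 . . . 3 3 3 .
Index 4: author = 1

Answer: cursor 1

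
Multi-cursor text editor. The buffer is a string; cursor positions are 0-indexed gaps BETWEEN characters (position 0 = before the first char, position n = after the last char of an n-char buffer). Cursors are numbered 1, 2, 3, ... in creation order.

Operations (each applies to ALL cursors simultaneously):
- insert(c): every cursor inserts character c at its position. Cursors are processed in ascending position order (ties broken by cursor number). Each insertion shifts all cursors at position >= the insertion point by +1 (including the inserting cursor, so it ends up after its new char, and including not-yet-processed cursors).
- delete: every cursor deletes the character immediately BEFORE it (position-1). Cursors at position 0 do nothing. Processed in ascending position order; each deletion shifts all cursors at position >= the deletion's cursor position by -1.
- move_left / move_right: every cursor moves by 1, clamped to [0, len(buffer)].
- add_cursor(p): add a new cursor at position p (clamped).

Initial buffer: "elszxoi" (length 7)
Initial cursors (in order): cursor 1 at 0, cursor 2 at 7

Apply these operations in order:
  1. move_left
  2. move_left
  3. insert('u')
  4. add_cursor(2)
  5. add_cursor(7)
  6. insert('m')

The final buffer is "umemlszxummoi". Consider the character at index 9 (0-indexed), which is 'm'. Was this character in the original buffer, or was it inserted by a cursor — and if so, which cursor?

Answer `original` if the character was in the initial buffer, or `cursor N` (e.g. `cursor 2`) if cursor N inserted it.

After op 1 (move_left): buffer="elszxoi" (len 7), cursors c1@0 c2@6, authorship .......
After op 2 (move_left): buffer="elszxoi" (len 7), cursors c1@0 c2@5, authorship .......
After op 3 (insert('u')): buffer="uelszxuoi" (len 9), cursors c1@1 c2@7, authorship 1.....2..
After op 4 (add_cursor(2)): buffer="uelszxuoi" (len 9), cursors c1@1 c3@2 c2@7, authorship 1.....2..
After op 5 (add_cursor(7)): buffer="uelszxuoi" (len 9), cursors c1@1 c3@2 c2@7 c4@7, authorship 1.....2..
After op 6 (insert('m')): buffer="umemlszxummoi" (len 13), cursors c1@2 c3@4 c2@11 c4@11, authorship 11.3....224..
Authorship (.=original, N=cursor N): 1 1 . 3 . . . . 2 2 4 . .
Index 9: author = 2

Answer: cursor 2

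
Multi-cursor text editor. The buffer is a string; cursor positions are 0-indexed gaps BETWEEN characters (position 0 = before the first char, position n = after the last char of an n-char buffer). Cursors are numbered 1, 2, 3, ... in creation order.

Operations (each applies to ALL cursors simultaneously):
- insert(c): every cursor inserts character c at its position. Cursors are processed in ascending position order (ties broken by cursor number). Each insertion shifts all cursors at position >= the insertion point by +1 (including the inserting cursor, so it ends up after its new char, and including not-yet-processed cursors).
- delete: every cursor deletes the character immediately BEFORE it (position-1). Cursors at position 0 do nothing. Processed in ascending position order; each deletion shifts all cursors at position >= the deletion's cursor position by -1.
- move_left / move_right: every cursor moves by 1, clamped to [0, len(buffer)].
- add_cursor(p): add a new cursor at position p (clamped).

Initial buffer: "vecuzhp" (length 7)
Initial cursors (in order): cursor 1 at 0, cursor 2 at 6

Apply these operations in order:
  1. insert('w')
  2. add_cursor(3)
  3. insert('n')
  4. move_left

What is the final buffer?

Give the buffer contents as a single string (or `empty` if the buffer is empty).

Answer: wnvencuzhwnp

Derivation:
After op 1 (insert('w')): buffer="wvecuzhwp" (len 9), cursors c1@1 c2@8, authorship 1......2.
After op 2 (add_cursor(3)): buffer="wvecuzhwp" (len 9), cursors c1@1 c3@3 c2@8, authorship 1......2.
After op 3 (insert('n')): buffer="wnvencuzhwnp" (len 12), cursors c1@2 c3@5 c2@11, authorship 11..3....22.
After op 4 (move_left): buffer="wnvencuzhwnp" (len 12), cursors c1@1 c3@4 c2@10, authorship 11..3....22.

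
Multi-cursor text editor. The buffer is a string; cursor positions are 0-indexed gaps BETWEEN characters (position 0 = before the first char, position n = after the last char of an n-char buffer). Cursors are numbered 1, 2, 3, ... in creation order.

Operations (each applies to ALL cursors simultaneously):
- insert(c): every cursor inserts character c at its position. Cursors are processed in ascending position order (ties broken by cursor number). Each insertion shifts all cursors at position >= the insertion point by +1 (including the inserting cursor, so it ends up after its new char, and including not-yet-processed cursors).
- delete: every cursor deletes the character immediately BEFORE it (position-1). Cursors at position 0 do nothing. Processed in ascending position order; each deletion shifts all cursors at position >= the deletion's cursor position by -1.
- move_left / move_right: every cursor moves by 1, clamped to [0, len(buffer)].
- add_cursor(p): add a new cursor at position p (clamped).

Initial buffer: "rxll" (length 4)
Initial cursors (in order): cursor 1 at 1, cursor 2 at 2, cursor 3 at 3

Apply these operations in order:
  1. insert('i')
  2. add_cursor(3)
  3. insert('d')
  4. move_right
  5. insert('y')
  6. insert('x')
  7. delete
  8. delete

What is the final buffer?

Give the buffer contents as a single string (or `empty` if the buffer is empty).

After op 1 (insert('i')): buffer="rixilil" (len 7), cursors c1@2 c2@4 c3@6, authorship .1.2.3.
After op 2 (add_cursor(3)): buffer="rixilil" (len 7), cursors c1@2 c4@3 c2@4 c3@6, authorship .1.2.3.
After op 3 (insert('d')): buffer="ridxdidlidl" (len 11), cursors c1@3 c4@5 c2@7 c3@10, authorship .11.422.33.
After op 4 (move_right): buffer="ridxdidlidl" (len 11), cursors c1@4 c4@6 c2@8 c3@11, authorship .11.422.33.
After op 5 (insert('y')): buffer="ridxydiydlyidly" (len 15), cursors c1@5 c4@8 c2@11 c3@15, authorship .11.14242.233.3
After op 6 (insert('x')): buffer="ridxyxdiyxdlyxidlyx" (len 19), cursors c1@6 c4@10 c2@14 c3@19, authorship .11.1142442.2233.33
After op 7 (delete): buffer="ridxydiydlyidly" (len 15), cursors c1@5 c4@8 c2@11 c3@15, authorship .11.14242.233.3
After op 8 (delete): buffer="ridxdidlidl" (len 11), cursors c1@4 c4@6 c2@8 c3@11, authorship .11.422.33.

Answer: ridxdidlidl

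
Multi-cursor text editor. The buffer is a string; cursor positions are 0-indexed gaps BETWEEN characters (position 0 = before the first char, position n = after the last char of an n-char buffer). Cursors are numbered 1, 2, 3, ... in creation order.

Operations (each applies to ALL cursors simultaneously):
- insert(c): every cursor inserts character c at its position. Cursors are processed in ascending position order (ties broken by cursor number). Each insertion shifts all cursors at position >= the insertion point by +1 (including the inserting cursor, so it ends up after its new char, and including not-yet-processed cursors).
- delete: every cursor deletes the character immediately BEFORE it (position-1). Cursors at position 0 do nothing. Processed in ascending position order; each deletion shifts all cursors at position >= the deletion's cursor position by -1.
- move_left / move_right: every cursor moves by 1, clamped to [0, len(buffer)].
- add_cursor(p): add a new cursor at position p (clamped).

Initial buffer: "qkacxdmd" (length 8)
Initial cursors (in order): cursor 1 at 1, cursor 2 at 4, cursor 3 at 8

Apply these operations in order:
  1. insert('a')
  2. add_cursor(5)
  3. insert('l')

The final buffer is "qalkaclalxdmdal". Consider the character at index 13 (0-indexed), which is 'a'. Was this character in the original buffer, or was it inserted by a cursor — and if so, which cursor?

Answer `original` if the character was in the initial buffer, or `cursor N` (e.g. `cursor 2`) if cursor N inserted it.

After op 1 (insert('a')): buffer="qakacaxdmda" (len 11), cursors c1@2 c2@6 c3@11, authorship .1...2....3
After op 2 (add_cursor(5)): buffer="qakacaxdmda" (len 11), cursors c1@2 c4@5 c2@6 c3@11, authorship .1...2....3
After op 3 (insert('l')): buffer="qalkaclalxdmdal" (len 15), cursors c1@3 c4@7 c2@9 c3@15, authorship .11...422....33
Authorship (.=original, N=cursor N): . 1 1 . . . 4 2 2 . . . . 3 3
Index 13: author = 3

Answer: cursor 3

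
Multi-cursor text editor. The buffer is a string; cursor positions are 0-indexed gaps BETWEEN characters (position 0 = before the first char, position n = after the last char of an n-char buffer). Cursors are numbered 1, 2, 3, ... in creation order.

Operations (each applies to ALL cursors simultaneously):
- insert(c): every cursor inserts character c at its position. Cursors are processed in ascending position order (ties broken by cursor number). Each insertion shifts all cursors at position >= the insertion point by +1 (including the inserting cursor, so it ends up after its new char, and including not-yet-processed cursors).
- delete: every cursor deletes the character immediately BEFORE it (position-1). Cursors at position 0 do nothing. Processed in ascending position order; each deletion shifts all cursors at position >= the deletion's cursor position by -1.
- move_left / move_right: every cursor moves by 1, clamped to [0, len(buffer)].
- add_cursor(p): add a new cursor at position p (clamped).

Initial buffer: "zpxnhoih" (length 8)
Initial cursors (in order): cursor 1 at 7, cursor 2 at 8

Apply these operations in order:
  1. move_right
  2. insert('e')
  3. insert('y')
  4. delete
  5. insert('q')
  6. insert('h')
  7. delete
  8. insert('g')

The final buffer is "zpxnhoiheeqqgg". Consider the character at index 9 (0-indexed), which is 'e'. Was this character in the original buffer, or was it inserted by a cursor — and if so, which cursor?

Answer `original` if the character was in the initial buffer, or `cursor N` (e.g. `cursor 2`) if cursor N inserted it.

Answer: cursor 2

Derivation:
After op 1 (move_right): buffer="zpxnhoih" (len 8), cursors c1@8 c2@8, authorship ........
After op 2 (insert('e')): buffer="zpxnhoihee" (len 10), cursors c1@10 c2@10, authorship ........12
After op 3 (insert('y')): buffer="zpxnhoiheeyy" (len 12), cursors c1@12 c2@12, authorship ........1212
After op 4 (delete): buffer="zpxnhoihee" (len 10), cursors c1@10 c2@10, authorship ........12
After op 5 (insert('q')): buffer="zpxnhoiheeqq" (len 12), cursors c1@12 c2@12, authorship ........1212
After op 6 (insert('h')): buffer="zpxnhoiheeqqhh" (len 14), cursors c1@14 c2@14, authorship ........121212
After op 7 (delete): buffer="zpxnhoiheeqq" (len 12), cursors c1@12 c2@12, authorship ........1212
After op 8 (insert('g')): buffer="zpxnhoiheeqqgg" (len 14), cursors c1@14 c2@14, authorship ........121212
Authorship (.=original, N=cursor N): . . . . . . . . 1 2 1 2 1 2
Index 9: author = 2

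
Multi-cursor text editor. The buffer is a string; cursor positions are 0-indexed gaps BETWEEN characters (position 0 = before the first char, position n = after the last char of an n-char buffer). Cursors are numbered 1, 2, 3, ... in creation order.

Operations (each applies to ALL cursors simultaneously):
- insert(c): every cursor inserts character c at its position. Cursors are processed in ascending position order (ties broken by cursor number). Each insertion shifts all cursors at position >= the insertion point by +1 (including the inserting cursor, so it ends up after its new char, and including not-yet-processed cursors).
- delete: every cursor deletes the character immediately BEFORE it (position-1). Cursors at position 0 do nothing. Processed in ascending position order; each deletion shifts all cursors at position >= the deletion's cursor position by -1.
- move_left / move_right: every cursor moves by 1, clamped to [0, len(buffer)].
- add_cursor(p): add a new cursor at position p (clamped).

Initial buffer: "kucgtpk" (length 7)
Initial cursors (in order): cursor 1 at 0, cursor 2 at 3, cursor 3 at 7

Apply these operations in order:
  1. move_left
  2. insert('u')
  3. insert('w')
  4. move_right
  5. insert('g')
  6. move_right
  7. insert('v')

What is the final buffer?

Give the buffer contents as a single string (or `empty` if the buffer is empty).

After op 1 (move_left): buffer="kucgtpk" (len 7), cursors c1@0 c2@2 c3@6, authorship .......
After op 2 (insert('u')): buffer="ukuucgtpuk" (len 10), cursors c1@1 c2@4 c3@9, authorship 1..2....3.
After op 3 (insert('w')): buffer="uwkuuwcgtpuwk" (len 13), cursors c1@2 c2@6 c3@12, authorship 11..22....33.
After op 4 (move_right): buffer="uwkuuwcgtpuwk" (len 13), cursors c1@3 c2@7 c3@13, authorship 11..22....33.
After op 5 (insert('g')): buffer="uwkguuwcggtpuwkg" (len 16), cursors c1@4 c2@9 c3@16, authorship 11.1.22.2...33.3
After op 6 (move_right): buffer="uwkguuwcggtpuwkg" (len 16), cursors c1@5 c2@10 c3@16, authorship 11.1.22.2...33.3
After op 7 (insert('v')): buffer="uwkguvuwcggvtpuwkgv" (len 19), cursors c1@6 c2@12 c3@19, authorship 11.1.122.2.2..33.33

Answer: uwkguvuwcggvtpuwkgv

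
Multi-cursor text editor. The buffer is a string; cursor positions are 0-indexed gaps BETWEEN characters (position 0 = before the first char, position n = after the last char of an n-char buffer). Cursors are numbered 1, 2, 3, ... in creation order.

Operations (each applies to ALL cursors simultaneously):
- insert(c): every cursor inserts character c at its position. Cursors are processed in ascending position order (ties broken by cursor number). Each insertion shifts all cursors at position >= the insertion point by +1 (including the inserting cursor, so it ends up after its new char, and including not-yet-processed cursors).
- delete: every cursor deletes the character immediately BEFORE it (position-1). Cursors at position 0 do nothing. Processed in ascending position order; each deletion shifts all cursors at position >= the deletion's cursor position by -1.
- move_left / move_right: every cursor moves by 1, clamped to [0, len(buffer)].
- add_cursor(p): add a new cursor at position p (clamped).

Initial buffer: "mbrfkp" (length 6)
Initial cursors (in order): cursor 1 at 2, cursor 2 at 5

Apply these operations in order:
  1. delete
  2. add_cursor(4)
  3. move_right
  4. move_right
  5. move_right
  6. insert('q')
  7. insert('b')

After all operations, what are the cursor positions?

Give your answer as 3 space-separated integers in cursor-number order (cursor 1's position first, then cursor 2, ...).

Answer: 10 10 10

Derivation:
After op 1 (delete): buffer="mrfp" (len 4), cursors c1@1 c2@3, authorship ....
After op 2 (add_cursor(4)): buffer="mrfp" (len 4), cursors c1@1 c2@3 c3@4, authorship ....
After op 3 (move_right): buffer="mrfp" (len 4), cursors c1@2 c2@4 c3@4, authorship ....
After op 4 (move_right): buffer="mrfp" (len 4), cursors c1@3 c2@4 c3@4, authorship ....
After op 5 (move_right): buffer="mrfp" (len 4), cursors c1@4 c2@4 c3@4, authorship ....
After op 6 (insert('q')): buffer="mrfpqqq" (len 7), cursors c1@7 c2@7 c3@7, authorship ....123
After op 7 (insert('b')): buffer="mrfpqqqbbb" (len 10), cursors c1@10 c2@10 c3@10, authorship ....123123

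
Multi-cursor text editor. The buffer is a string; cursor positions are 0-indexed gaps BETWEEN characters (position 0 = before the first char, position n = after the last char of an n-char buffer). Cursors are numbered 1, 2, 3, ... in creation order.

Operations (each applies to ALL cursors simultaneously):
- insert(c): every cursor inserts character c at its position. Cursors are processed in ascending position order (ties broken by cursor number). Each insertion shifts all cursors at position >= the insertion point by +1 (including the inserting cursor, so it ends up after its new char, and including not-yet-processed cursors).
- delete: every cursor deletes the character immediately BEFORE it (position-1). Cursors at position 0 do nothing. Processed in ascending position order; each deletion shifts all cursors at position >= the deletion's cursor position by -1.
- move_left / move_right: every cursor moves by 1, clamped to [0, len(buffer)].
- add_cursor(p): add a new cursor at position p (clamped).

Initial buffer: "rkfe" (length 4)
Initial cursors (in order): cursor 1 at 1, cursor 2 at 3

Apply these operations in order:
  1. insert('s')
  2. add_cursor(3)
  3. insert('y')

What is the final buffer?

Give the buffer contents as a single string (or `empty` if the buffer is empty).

Answer: rsykyfsye

Derivation:
After op 1 (insert('s')): buffer="rskfse" (len 6), cursors c1@2 c2@5, authorship .1..2.
After op 2 (add_cursor(3)): buffer="rskfse" (len 6), cursors c1@2 c3@3 c2@5, authorship .1..2.
After op 3 (insert('y')): buffer="rsykyfsye" (len 9), cursors c1@3 c3@5 c2@8, authorship .11.3.22.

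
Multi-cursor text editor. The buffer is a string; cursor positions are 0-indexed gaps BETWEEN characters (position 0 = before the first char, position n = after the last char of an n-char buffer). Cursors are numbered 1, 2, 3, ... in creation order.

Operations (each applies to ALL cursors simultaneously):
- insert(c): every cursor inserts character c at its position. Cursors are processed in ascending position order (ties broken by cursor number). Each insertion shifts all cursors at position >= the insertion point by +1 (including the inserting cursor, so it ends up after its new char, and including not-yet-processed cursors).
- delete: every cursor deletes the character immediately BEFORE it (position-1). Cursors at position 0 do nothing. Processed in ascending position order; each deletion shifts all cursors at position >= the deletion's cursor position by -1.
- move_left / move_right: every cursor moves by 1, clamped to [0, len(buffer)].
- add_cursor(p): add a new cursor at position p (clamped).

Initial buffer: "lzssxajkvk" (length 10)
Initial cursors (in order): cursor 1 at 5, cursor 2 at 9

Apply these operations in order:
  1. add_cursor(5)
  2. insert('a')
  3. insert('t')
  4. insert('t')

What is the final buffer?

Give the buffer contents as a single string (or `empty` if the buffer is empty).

Answer: lzssxaattttajkvattk

Derivation:
After op 1 (add_cursor(5)): buffer="lzssxajkvk" (len 10), cursors c1@5 c3@5 c2@9, authorship ..........
After op 2 (insert('a')): buffer="lzssxaaajkvak" (len 13), cursors c1@7 c3@7 c2@12, authorship .....13....2.
After op 3 (insert('t')): buffer="lzssxaattajkvatk" (len 16), cursors c1@9 c3@9 c2@15, authorship .....1313....22.
After op 4 (insert('t')): buffer="lzssxaattttajkvattk" (len 19), cursors c1@11 c3@11 c2@18, authorship .....131313....222.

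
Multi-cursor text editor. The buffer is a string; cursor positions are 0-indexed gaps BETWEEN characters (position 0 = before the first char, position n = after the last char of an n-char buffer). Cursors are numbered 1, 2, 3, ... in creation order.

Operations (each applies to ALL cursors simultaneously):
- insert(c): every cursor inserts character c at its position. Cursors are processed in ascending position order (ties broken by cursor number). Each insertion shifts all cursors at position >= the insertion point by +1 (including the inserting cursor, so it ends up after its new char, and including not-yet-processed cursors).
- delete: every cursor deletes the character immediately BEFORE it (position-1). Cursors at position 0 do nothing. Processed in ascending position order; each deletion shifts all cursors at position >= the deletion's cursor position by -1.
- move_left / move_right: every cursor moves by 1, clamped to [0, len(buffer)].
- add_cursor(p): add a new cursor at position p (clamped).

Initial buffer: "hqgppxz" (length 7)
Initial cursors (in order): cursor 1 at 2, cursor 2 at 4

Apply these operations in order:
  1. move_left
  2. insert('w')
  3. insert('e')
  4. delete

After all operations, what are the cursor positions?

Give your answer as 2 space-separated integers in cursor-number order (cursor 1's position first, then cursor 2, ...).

After op 1 (move_left): buffer="hqgppxz" (len 7), cursors c1@1 c2@3, authorship .......
After op 2 (insert('w')): buffer="hwqgwppxz" (len 9), cursors c1@2 c2@5, authorship .1..2....
After op 3 (insert('e')): buffer="hweqgweppxz" (len 11), cursors c1@3 c2@7, authorship .11..22....
After op 4 (delete): buffer="hwqgwppxz" (len 9), cursors c1@2 c2@5, authorship .1..2....

Answer: 2 5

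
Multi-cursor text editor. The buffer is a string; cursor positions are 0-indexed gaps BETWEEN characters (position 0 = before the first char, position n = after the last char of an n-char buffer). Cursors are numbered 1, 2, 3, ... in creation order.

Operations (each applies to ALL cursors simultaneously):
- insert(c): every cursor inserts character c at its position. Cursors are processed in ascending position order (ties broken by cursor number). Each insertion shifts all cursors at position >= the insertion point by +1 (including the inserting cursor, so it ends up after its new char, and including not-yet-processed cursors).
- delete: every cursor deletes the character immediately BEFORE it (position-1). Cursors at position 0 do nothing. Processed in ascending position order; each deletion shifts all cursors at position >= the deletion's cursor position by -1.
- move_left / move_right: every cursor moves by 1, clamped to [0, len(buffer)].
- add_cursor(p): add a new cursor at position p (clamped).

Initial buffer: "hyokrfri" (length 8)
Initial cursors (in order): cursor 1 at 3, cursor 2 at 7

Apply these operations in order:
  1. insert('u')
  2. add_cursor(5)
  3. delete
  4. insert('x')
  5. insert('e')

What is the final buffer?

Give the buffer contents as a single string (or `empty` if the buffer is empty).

After op 1 (insert('u')): buffer="hyoukrfrui" (len 10), cursors c1@4 c2@9, authorship ...1....2.
After op 2 (add_cursor(5)): buffer="hyoukrfrui" (len 10), cursors c1@4 c3@5 c2@9, authorship ...1....2.
After op 3 (delete): buffer="hyorfri" (len 7), cursors c1@3 c3@3 c2@6, authorship .......
After op 4 (insert('x')): buffer="hyoxxrfrxi" (len 10), cursors c1@5 c3@5 c2@9, authorship ...13...2.
After op 5 (insert('e')): buffer="hyoxxeerfrxei" (len 13), cursors c1@7 c3@7 c2@12, authorship ...1313...22.

Answer: hyoxxeerfrxei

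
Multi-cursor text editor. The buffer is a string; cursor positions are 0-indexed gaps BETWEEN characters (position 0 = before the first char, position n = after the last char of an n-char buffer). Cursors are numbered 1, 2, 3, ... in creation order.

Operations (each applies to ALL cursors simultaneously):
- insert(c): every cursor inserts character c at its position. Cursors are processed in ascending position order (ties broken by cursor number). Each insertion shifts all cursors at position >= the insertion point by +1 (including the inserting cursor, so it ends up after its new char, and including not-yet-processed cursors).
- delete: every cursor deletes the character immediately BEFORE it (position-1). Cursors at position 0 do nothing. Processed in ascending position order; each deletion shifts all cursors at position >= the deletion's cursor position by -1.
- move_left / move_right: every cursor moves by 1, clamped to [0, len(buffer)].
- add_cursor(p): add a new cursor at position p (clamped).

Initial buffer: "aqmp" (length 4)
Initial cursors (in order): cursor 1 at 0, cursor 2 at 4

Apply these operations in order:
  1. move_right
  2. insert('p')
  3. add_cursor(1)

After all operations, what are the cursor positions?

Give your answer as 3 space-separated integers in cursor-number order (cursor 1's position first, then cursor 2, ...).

Answer: 2 6 1

Derivation:
After op 1 (move_right): buffer="aqmp" (len 4), cursors c1@1 c2@4, authorship ....
After op 2 (insert('p')): buffer="apqmpp" (len 6), cursors c1@2 c2@6, authorship .1...2
After op 3 (add_cursor(1)): buffer="apqmpp" (len 6), cursors c3@1 c1@2 c2@6, authorship .1...2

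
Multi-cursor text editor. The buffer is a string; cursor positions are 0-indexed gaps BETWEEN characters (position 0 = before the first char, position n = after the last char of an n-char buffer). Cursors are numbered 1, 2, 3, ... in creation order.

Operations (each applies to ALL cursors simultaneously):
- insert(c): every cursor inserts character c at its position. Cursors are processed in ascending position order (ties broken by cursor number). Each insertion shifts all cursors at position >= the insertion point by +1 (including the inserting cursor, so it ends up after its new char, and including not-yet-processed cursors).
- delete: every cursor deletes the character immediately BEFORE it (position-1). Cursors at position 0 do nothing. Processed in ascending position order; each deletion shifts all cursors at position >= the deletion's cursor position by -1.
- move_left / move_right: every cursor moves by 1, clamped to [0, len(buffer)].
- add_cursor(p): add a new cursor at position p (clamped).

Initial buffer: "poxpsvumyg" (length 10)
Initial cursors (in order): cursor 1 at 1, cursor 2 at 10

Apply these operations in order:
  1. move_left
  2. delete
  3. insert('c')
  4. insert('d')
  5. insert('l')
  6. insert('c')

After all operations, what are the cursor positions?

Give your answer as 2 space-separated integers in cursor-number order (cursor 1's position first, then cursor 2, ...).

Answer: 4 16

Derivation:
After op 1 (move_left): buffer="poxpsvumyg" (len 10), cursors c1@0 c2@9, authorship ..........
After op 2 (delete): buffer="poxpsvumg" (len 9), cursors c1@0 c2@8, authorship .........
After op 3 (insert('c')): buffer="cpoxpsvumcg" (len 11), cursors c1@1 c2@10, authorship 1........2.
After op 4 (insert('d')): buffer="cdpoxpsvumcdg" (len 13), cursors c1@2 c2@12, authorship 11........22.
After op 5 (insert('l')): buffer="cdlpoxpsvumcdlg" (len 15), cursors c1@3 c2@14, authorship 111........222.
After op 6 (insert('c')): buffer="cdlcpoxpsvumcdlcg" (len 17), cursors c1@4 c2@16, authorship 1111........2222.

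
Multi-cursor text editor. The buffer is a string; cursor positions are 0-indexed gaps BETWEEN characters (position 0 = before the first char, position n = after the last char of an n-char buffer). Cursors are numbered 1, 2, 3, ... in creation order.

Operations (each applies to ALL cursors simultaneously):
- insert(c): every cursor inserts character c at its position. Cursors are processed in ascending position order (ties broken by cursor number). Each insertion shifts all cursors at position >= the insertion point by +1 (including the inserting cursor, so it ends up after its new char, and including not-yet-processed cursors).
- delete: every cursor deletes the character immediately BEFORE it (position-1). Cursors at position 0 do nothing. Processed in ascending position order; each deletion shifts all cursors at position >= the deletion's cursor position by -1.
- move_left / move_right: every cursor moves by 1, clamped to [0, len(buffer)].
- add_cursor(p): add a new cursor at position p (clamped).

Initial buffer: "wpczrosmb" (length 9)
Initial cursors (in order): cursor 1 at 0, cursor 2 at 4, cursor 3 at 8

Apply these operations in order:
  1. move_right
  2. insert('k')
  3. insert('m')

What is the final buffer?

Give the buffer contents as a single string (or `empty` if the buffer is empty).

After op 1 (move_right): buffer="wpczrosmb" (len 9), cursors c1@1 c2@5 c3@9, authorship .........
After op 2 (insert('k')): buffer="wkpczrkosmbk" (len 12), cursors c1@2 c2@7 c3@12, authorship .1....2....3
After op 3 (insert('m')): buffer="wkmpczrkmosmbkm" (len 15), cursors c1@3 c2@9 c3@15, authorship .11....22....33

Answer: wkmpczrkmosmbkm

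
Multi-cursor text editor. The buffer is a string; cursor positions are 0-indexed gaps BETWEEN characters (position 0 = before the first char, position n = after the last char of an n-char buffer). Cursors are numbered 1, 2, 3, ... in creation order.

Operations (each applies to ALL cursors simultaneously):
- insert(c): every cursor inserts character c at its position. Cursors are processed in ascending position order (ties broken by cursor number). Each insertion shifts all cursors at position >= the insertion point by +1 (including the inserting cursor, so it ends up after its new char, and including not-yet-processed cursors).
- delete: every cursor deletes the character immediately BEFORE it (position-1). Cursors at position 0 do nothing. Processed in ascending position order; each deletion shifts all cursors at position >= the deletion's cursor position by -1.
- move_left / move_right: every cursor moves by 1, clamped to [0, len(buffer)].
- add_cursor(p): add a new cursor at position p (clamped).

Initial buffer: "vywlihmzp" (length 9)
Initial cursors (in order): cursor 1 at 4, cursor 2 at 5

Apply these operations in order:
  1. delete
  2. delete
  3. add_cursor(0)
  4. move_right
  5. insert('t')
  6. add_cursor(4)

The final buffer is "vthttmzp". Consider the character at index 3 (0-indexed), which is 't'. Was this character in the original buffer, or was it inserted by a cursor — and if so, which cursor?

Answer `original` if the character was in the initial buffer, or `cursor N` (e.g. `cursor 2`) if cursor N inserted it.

After op 1 (delete): buffer="vywhmzp" (len 7), cursors c1@3 c2@3, authorship .......
After op 2 (delete): buffer="vhmzp" (len 5), cursors c1@1 c2@1, authorship .....
After op 3 (add_cursor(0)): buffer="vhmzp" (len 5), cursors c3@0 c1@1 c2@1, authorship .....
After op 4 (move_right): buffer="vhmzp" (len 5), cursors c3@1 c1@2 c2@2, authorship .....
After op 5 (insert('t')): buffer="vthttmzp" (len 8), cursors c3@2 c1@5 c2@5, authorship .3.12...
After op 6 (add_cursor(4)): buffer="vthttmzp" (len 8), cursors c3@2 c4@4 c1@5 c2@5, authorship .3.12...
Authorship (.=original, N=cursor N): . 3 . 1 2 . . .
Index 3: author = 1

Answer: cursor 1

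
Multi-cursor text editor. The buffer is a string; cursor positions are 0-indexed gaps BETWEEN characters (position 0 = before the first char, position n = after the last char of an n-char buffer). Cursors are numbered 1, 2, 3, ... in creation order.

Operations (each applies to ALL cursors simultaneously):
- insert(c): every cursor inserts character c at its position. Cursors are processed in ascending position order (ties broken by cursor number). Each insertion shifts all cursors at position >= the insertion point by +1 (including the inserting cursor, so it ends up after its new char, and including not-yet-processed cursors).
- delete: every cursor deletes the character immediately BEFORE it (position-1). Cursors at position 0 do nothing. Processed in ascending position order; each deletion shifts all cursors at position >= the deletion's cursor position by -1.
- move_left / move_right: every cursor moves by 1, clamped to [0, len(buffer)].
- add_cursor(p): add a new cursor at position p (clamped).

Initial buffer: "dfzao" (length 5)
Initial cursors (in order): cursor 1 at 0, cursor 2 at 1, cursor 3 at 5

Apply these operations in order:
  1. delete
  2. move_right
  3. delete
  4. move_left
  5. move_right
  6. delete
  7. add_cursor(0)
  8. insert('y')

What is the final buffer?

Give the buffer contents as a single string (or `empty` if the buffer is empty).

After op 1 (delete): buffer="fza" (len 3), cursors c1@0 c2@0 c3@3, authorship ...
After op 2 (move_right): buffer="fza" (len 3), cursors c1@1 c2@1 c3@3, authorship ...
After op 3 (delete): buffer="z" (len 1), cursors c1@0 c2@0 c3@1, authorship .
After op 4 (move_left): buffer="z" (len 1), cursors c1@0 c2@0 c3@0, authorship .
After op 5 (move_right): buffer="z" (len 1), cursors c1@1 c2@1 c3@1, authorship .
After op 6 (delete): buffer="" (len 0), cursors c1@0 c2@0 c3@0, authorship 
After op 7 (add_cursor(0)): buffer="" (len 0), cursors c1@0 c2@0 c3@0 c4@0, authorship 
After op 8 (insert('y')): buffer="yyyy" (len 4), cursors c1@4 c2@4 c3@4 c4@4, authorship 1234

Answer: yyyy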